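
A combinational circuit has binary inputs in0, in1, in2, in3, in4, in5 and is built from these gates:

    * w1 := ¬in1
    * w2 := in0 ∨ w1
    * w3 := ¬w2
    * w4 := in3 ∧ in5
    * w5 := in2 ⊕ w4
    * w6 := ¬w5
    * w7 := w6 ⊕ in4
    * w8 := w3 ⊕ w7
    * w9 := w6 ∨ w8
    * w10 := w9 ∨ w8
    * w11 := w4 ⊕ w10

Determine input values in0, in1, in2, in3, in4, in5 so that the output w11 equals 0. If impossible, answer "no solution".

w11 = w4 ⊕ w10 must be 0, so w4 and w10 are equal.
Check with in0=0, in1=0, in2=1, in3=1, in4=0, in5=1:
w1 = ¬in1 = ¬0 = 1
w2 = in0 ∨ w1 = 0 ∨ 1 = 1
w3 = ¬w2 = ¬1 = 0
w4 = in3 ∧ in5 = 1 ∧ 1 = 1
w5 = in2 ⊕ w4 = 1 ⊕ 1 = 0
w6 = ¬w5 = ¬0 = 1
w7 = w6 ⊕ in4 = 1 ⊕ 0 = 1
w8 = w3 ⊕ w7 = 0 ⊕ 1 = 1
w9 = w6 ∨ w8 = 1 ∨ 1 = 1
w10 = w9 ∨ w8 = 1 ∨ 1 = 1
w11 = w4 ⊕ w10 = 1 ⊕ 1 = 0
So w11 = 0 as required.

in0=0, in1=0, in2=1, in3=1, in4=0, in5=1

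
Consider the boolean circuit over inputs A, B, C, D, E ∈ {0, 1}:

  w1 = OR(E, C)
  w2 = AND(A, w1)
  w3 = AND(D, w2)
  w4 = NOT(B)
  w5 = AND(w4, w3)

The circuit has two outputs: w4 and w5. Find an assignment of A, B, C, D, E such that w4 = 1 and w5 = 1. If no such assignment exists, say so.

Check with A=1, B=0, C=1, D=1, E=1:
w1 = OR(E, C) = OR(1, 1) = 1
w2 = AND(A, w1) = AND(1, 1) = 1
w3 = AND(D, w2) = AND(1, 1) = 1
w4 = NOT(B) = NOT 0 = 1
w5 = AND(w4, w3) = AND(1, 1) = 1
So w4 = 1 and w5 = 1.

A=1, B=0, C=1, D=1, E=1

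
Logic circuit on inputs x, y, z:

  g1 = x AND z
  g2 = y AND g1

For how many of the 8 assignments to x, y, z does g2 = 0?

7

g2 = y AND g1 must be 0, so at least one of y, g1 is 0.
Enumerating the 8 input combinations, 7 give g2 = 0 and 1 give g2 = 1.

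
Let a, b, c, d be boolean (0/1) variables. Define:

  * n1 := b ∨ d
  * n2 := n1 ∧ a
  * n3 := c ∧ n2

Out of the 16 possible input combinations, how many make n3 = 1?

3

n3 = c ∧ n2 must be 1, so both c = 1 and n2 = 1.
n2 = n1 ∧ a must be 1, so both n1 = 1 and a = 1.
n1 = b ∨ d must be 1, so at least one of b, d is 1.
Enumerating the 16 input combinations, 3 give n3 = 1 and 13 give n3 = 0.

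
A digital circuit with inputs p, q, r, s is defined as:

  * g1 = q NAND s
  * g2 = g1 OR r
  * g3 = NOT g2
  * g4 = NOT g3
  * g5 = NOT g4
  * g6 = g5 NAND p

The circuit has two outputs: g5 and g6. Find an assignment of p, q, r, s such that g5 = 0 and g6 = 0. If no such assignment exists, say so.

Across all 16 input combinations, none give both g5 = 0 and g6 = 0.

no solution exists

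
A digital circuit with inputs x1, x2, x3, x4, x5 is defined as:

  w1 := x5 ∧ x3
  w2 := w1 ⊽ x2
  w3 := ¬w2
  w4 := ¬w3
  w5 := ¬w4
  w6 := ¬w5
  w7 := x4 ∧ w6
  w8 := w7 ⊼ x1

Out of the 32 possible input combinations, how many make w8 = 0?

3

w8 = w7 ⊼ x1 must be 0, so both w7 = 1 and x1 = 1.
Satisfying assignments:
  x1=1, x2=0, x3=0, x4=1, x5=0
  x1=1, x2=0, x3=0, x4=1, x5=1
  x1=1, x2=0, x3=1, x4=1, x5=0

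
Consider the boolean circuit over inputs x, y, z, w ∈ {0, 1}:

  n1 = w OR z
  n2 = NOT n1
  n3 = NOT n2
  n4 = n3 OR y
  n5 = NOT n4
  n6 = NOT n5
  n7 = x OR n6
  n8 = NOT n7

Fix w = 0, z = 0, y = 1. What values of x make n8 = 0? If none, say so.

x=1

Check with w = 0, z = 0, y = 1 and x=1:
n1 = w OR z = 0 OR 0 = 0
n2 = NOT n1 = NOT 0 = 1
n3 = NOT n2 = NOT 1 = 0
n4 = n3 OR y = 0 OR 1 = 1
n5 = NOT n4 = NOT 1 = 0
n6 = NOT n5 = NOT 0 = 1
n7 = x OR n6 = 1 OR 1 = 1
n8 = NOT n7 = NOT 1 = 0
So n8 = 0.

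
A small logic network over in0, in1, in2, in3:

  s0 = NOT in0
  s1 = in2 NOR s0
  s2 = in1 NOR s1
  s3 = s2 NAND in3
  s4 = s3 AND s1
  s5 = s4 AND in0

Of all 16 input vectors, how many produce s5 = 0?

s5 = s4 AND in0 must be 0, so at least one of s4, in0 is 0.
Enumerating the 16 input combinations, 12 give s5 = 0 and 4 give s5 = 1.

12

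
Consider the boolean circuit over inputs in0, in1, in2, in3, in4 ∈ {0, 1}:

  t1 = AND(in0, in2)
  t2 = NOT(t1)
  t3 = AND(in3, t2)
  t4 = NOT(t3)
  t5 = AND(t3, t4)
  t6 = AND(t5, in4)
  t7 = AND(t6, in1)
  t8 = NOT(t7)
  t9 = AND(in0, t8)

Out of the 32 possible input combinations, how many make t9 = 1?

16

t9 = AND(in0, t8) must be 1, so both in0 = 1 and t8 = 1.
Enumerating the 32 input combinations, 16 give t9 = 1 and 16 give t9 = 0.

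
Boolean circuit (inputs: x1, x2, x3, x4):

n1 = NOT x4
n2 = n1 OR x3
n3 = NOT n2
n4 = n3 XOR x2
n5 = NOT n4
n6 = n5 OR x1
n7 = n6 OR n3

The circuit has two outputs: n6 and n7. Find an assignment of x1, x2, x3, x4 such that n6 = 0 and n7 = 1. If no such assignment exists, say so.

Check with x1=0, x2=0, x3=0, x4=1:
n1 = NOT x4 = NOT 1 = 0
n2 = n1 OR x3 = 0 OR 0 = 0
n3 = NOT n2 = NOT 0 = 1
n4 = n3 XOR x2 = 1 XOR 0 = 1
n5 = NOT n4 = NOT 1 = 0
n6 = n5 OR x1 = 0 OR 0 = 0
n7 = n6 OR n3 = 0 OR 1 = 1
So n6 = 0 and n7 = 1.

x1=0, x2=0, x3=0, x4=1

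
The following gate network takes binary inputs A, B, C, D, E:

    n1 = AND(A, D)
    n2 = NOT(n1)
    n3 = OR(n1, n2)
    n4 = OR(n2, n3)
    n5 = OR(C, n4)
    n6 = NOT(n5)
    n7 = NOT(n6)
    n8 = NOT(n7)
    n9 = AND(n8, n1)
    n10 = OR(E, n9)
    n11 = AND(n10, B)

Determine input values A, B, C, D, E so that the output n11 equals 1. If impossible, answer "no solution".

A=1 B=1 C=0 D=0 E=1

n11 = AND(n10, B) must be 1, so both n10 = 1 and B = 1.
n10 = OR(E, n9) must be 1, so at least one of E, n9 is 1.
Check with A=1 B=1 C=0 D=0 E=1:
n1 = AND(A, D) = AND(1, 0) = 0
n2 = NOT(n1) = NOT 0 = 1
n3 = OR(n1, n2) = OR(0, 1) = 1
n4 = OR(n2, n3) = OR(1, 1) = 1
n5 = OR(C, n4) = OR(0, 1) = 1
n6 = NOT(n5) = NOT 1 = 0
n7 = NOT(n6) = NOT 0 = 1
n8 = NOT(n7) = NOT 1 = 0
n9 = AND(n8, n1) = AND(0, 0) = 0
n10 = OR(E, n9) = OR(1, 0) = 1
n11 = AND(n10, B) = AND(1, 1) = 1
So n11 = 1 as required.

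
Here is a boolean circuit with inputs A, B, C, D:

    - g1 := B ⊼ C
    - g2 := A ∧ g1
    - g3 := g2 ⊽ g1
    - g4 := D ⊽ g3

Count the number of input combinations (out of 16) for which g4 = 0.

10

g4 = D ⊽ g3 must be 0, so at least one of D, g3 is 1.
Enumerating the 16 input combinations, 10 give g4 = 0 and 6 give g4 = 1.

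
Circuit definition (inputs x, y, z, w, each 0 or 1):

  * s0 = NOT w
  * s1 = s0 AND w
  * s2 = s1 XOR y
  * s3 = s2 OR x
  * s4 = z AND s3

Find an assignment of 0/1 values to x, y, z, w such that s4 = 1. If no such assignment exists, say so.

s4 = z AND s3 must be 1, so both z = 1 and s3 = 1.
s3 = s2 OR x must be 1, so at least one of s2, x is 1.
Check with x=1, y=0, z=1, w=1:
s0 = NOT w = NOT 1 = 0
s1 = s0 AND w = 0 AND 1 = 0
s2 = s1 XOR y = 0 XOR 0 = 0
s3 = s2 OR x = 0 OR 1 = 1
s4 = z AND s3 = 1 AND 1 = 1
So s4 = 1 as required.

x=1, y=0, z=1, w=1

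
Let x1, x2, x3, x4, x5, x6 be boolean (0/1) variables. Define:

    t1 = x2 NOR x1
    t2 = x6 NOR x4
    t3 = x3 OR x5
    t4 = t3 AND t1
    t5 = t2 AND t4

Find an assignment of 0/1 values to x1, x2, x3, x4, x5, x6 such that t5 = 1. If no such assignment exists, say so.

x1=0 x2=0 x3=1 x4=0 x5=1 x6=0

Check with x1=0 x2=0 x3=1 x4=0 x5=1 x6=0:
t1 = x2 NOR x1 = 0 NOR 0 = 1
t2 = x6 NOR x4 = 0 NOR 0 = 1
t3 = x3 OR x5 = 1 OR 1 = 1
t4 = t3 AND t1 = 1 AND 1 = 1
t5 = t2 AND t4 = 1 AND 1 = 1
So t5 = 1 as required.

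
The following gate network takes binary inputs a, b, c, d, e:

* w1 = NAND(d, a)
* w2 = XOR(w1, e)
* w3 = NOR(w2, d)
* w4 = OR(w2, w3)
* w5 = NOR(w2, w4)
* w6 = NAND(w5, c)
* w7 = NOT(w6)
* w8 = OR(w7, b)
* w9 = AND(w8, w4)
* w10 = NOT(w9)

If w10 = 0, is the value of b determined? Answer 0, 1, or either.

w10 = NOT(w9) must be 0, so w9 = 1.
w9 = AND(w8, w4) must be 1, so both w8 = 1 and w4 = 1.
w8 = OR(w7, b) must be 1, so at least one of w7, b is 1.
Every assignment with w10 = 0 has b = 1; there are 12 such assignment(s).

1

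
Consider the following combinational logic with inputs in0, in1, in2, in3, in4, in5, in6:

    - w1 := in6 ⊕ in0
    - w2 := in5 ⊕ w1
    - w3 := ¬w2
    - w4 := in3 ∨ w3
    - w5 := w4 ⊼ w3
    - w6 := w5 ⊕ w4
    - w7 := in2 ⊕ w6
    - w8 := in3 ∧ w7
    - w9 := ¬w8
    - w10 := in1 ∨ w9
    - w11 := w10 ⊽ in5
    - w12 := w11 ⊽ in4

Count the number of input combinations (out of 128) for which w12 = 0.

68

w12 = w11 ⊽ in4 must be 0, so at least one of w11, in4 is 1.
Enumerating the 128 input combinations, 68 give w12 = 0 and 60 give w12 = 1.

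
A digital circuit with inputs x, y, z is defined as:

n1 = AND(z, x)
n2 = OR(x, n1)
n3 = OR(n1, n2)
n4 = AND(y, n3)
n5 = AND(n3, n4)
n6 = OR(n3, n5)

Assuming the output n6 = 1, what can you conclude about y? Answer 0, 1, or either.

Both values of y occur among assignments with n6 = 1:
  y=0: x=1, y=0, z=0
  y=1: x=1, y=1, z=0

either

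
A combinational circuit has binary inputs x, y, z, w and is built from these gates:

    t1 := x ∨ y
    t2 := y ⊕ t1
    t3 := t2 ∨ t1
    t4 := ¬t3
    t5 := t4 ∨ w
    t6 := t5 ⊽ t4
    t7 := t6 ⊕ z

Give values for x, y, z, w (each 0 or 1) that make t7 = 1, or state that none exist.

t7 = t6 ⊕ z must be 1, so t6 and z differ.
Check with x=1 y=0 z=0 w=0:
t1 = x ∨ y = 1 ∨ 0 = 1
t2 = y ⊕ t1 = 0 ⊕ 1 = 1
t3 = t2 ∨ t1 = 1 ∨ 1 = 1
t4 = ¬t3 = ¬1 = 0
t5 = t4 ∨ w = 0 ∨ 0 = 0
t6 = t5 ⊽ t4 = 0 ⊽ 0 = 1
t7 = t6 ⊕ z = 1 ⊕ 0 = 1
So t7 = 1 as required.

x=1 y=0 z=0 w=0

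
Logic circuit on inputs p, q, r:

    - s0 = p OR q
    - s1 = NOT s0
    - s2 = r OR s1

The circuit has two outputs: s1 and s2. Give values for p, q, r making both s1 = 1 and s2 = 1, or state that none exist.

p=0, q=0, r=0

Check with p=0, q=0, r=0:
s0 = p OR q = 0 OR 0 = 0
s1 = NOT s0 = NOT 0 = 1
s2 = r OR s1 = 0 OR 1 = 1
So s1 = 1 and s2 = 1.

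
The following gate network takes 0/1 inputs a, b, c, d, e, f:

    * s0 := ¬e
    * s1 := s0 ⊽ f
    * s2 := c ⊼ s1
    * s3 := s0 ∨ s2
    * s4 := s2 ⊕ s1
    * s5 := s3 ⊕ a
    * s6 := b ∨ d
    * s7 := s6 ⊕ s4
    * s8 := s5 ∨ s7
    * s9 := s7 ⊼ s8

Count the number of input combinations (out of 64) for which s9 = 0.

s9 = s7 ⊼ s8 must be 0, so both s7 = 1 and s8 = 1.
s7 = s6 ⊕ s4 must be 1, so s6 and s4 differ.
s8 = s5 ∨ s7 must be 1, so at least one of s5, s7 is 1.
Enumerating the 64 input combinations, 20 give s9 = 0 and 44 give s9 = 1.

20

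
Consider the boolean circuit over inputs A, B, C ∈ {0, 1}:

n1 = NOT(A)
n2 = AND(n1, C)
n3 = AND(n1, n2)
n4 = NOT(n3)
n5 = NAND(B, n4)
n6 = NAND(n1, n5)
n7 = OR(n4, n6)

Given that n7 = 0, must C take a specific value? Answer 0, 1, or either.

1

n7 = OR(n4, n6) must be 0, so both n4 = 0 and n6 = 0.
n4 = NOT(n3) must be 0, so n3 = 1.
Every assignment with n7 = 0 has C = 1; there are 2 such assignment(s).
  A=0, B=0, C=1
  A=0, B=1, C=1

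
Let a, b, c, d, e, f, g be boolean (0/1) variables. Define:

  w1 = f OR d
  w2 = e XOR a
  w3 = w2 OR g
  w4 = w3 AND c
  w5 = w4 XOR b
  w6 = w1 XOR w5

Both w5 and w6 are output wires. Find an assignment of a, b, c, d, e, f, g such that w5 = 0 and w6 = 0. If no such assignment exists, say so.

Check with a=0 b=0 c=0 d=0 e=1 f=0 g=1:
w1 = f OR d = 0 OR 0 = 0
w2 = e XOR a = 1 XOR 0 = 1
w3 = w2 OR g = 1 OR 1 = 1
w4 = w3 AND c = 1 AND 0 = 0
w5 = w4 XOR b = 0 XOR 0 = 0
w6 = w1 XOR w5 = 0 XOR 0 = 0
So w5 = 0 and w6 = 0.

a=0 b=0 c=0 d=0 e=1 f=0 g=1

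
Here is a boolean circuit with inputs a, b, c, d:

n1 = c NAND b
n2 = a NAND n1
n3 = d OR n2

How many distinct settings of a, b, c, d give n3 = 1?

n3 = d OR n2 must be 1, so at least one of d, n2 is 1.
Enumerating the 16 input combinations, 13 give n3 = 1 and 3 give n3 = 0.

13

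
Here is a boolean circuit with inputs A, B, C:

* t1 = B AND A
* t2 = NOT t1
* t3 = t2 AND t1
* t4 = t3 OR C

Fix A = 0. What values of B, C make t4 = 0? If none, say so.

Check with A = 0 and B=1, C=0:
t1 = B AND A = 1 AND 0 = 0
t2 = NOT t1 = NOT 0 = 1
t3 = t2 AND t1 = 1 AND 0 = 0
t4 = t3 OR C = 0 OR 0 = 0
So t4 = 0.

B=1, C=0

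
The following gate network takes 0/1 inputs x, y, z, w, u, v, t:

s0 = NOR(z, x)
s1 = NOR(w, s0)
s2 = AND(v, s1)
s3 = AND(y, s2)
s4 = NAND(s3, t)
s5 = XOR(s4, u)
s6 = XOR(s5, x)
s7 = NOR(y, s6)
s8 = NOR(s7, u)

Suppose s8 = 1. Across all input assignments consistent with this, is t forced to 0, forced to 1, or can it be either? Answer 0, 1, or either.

either

Both values of t occur among assignments with s8 = 1:
  t=0: x=0, y=0, z=0, w=0, u=0, v=0, t=0
  t=1: x=0, y=0, z=0, w=0, u=0, v=0, t=1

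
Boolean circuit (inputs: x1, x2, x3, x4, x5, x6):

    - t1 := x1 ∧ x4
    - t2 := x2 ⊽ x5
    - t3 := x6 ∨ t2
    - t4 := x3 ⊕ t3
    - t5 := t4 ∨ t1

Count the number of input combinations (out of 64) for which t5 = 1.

t5 = t4 ∨ t1 must be 1, so at least one of t4, t1 is 1.
Enumerating the 64 input combinations, 40 give t5 = 1 and 24 give t5 = 0.

40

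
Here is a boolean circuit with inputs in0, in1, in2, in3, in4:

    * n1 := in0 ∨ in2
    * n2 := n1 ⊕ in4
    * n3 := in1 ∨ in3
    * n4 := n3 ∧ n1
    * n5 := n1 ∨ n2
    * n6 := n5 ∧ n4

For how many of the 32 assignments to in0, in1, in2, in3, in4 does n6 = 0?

n6 = n5 ∧ n4 must be 0, so at least one of n5, n4 is 0.
Enumerating the 32 input combinations, 14 give n6 = 0 and 18 give n6 = 1.

14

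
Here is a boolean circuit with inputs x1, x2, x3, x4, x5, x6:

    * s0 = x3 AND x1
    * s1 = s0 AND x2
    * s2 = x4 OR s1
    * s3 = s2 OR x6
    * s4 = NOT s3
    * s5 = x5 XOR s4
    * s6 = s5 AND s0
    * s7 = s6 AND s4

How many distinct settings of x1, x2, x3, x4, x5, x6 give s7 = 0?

63

s7 = s6 AND s4 must be 0, so at least one of s6, s4 is 0.
Enumerating the 64 input combinations, 63 give s7 = 0 and 1 give s7 = 1.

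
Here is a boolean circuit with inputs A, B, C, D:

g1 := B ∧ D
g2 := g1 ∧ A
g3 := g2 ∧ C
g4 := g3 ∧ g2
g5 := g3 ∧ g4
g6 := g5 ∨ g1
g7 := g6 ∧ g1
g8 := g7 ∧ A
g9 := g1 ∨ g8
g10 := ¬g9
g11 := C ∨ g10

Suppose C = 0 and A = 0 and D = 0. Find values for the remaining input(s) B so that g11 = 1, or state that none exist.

Check with C = 0 and A = 0 and D = 0 and B=0:
g1 = B ∧ D = 0 ∧ 0 = 0
g2 = g1 ∧ A = 0 ∧ 0 = 0
g3 = g2 ∧ C = 0 ∧ 0 = 0
g4 = g3 ∧ g2 = 0 ∧ 0 = 0
g5 = g3 ∧ g4 = 0 ∧ 0 = 0
g6 = g5 ∨ g1 = 0 ∨ 0 = 0
g7 = g6 ∧ g1 = 0 ∧ 0 = 0
g8 = g7 ∧ A = 0 ∧ 0 = 0
g9 = g1 ∨ g8 = 0 ∨ 0 = 0
g10 = ¬g9 = ¬0 = 1
g11 = C ∨ g10 = 0 ∨ 1 = 1
So g11 = 1.

B=0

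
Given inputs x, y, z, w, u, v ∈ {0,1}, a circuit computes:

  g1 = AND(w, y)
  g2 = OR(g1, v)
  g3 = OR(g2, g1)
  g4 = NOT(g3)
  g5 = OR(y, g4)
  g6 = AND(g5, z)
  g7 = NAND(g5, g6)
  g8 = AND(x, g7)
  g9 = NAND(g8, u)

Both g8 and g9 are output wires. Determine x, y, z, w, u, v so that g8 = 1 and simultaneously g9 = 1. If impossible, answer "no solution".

Check with x=1, y=1, z=0, w=0, u=0, v=1:
g1 = AND(w, y) = AND(0, 1) = 0
g2 = OR(g1, v) = OR(0, 1) = 1
g3 = OR(g2, g1) = OR(1, 0) = 1
g4 = NOT(g3) = NOT 1 = 0
g5 = OR(y, g4) = OR(1, 0) = 1
g6 = AND(g5, z) = AND(1, 0) = 0
g7 = NAND(g5, g6) = NAND(1, 0) = 1
g8 = AND(x, g7) = AND(1, 1) = 1
g9 = NAND(g8, u) = NAND(1, 0) = 1
So g8 = 1 and g9 = 1.

x=1, y=1, z=0, w=0, u=0, v=1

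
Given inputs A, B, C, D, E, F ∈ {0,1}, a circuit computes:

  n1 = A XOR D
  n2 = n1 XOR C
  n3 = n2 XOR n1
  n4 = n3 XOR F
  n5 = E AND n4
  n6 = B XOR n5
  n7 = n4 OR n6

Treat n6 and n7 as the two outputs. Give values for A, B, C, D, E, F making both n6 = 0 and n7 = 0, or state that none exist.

Check with A=1, B=0, C=0, D=1, E=0, F=0:
n1 = A XOR D = 1 XOR 1 = 0
n2 = n1 XOR C = 0 XOR 0 = 0
n3 = n2 XOR n1 = 0 XOR 0 = 0
n4 = n3 XOR F = 0 XOR 0 = 0
n5 = E AND n4 = 0 AND 0 = 0
n6 = B XOR n5 = 0 XOR 0 = 0
n7 = n4 OR n6 = 0 OR 0 = 0
So n6 = 0 and n7 = 0.

A=1, B=0, C=0, D=1, E=0, F=0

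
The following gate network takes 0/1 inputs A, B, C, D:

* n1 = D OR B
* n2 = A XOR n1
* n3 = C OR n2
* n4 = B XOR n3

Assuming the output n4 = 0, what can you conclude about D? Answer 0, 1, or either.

either

Both values of D occur among assignments with n4 = 0:
  D=0: A=0, B=0, C=0, D=0
  D=1: A=0, B=1, C=0, D=1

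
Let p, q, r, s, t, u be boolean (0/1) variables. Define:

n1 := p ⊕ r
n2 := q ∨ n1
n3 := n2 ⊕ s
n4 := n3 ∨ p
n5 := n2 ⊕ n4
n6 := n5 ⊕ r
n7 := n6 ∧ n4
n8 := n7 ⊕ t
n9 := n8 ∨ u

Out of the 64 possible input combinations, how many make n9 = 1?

n9 = n8 ∨ u must be 1, so at least one of n8, u is 1.
Enumerating the 64 input combinations, 48 give n9 = 1 and 16 give n9 = 0.

48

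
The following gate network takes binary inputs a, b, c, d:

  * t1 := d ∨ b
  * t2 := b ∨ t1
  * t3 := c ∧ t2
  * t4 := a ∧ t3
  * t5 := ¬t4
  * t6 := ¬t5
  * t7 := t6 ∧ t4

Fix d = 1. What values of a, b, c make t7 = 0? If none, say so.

Check with d = 1 and a=1, b=0, c=0:
t1 = d ∨ b = 1 ∨ 0 = 1
t2 = b ∨ t1 = 0 ∨ 1 = 1
t3 = c ∧ t2 = 0 ∧ 1 = 0
t4 = a ∧ t3 = 1 ∧ 0 = 0
t5 = ¬t4 = ¬0 = 1
t6 = ¬t5 = ¬1 = 0
t7 = t6 ∧ t4 = 0 ∧ 0 = 0
So t7 = 0.

a=1 b=0 c=0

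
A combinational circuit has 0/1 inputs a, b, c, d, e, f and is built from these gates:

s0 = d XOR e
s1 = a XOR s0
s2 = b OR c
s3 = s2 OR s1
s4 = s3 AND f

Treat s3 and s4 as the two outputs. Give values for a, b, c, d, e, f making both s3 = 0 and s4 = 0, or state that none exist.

a=0, b=0, c=0, d=1, e=1, f=1

Check with a=0, b=0, c=0, d=1, e=1, f=1:
s0 = d XOR e = 1 XOR 1 = 0
s1 = a XOR s0 = 0 XOR 0 = 0
s2 = b OR c = 0 OR 0 = 0
s3 = s2 OR s1 = 0 OR 0 = 0
s4 = s3 AND f = 0 AND 1 = 0
So s3 = 0 and s4 = 0.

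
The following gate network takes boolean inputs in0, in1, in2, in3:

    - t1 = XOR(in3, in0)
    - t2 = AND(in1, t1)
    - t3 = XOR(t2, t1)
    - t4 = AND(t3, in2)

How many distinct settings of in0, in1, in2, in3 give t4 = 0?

t4 = AND(t3, in2) must be 0, so at least one of t3, in2 is 0.
Enumerating the 16 input combinations, 14 give t4 = 0 and 2 give t4 = 1.

14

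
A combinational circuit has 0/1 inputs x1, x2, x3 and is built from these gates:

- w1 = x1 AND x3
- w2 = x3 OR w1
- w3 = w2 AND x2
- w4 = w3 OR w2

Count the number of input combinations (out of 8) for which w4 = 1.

w4 = w3 OR w2 must be 1, so at least one of w3, w2 is 1.
Satisfying assignments:
  x1=0, x2=0, x3=1
  x1=0, x2=1, x3=1
  x1=1, x2=0, x3=1
  x1=1, x2=1, x3=1

4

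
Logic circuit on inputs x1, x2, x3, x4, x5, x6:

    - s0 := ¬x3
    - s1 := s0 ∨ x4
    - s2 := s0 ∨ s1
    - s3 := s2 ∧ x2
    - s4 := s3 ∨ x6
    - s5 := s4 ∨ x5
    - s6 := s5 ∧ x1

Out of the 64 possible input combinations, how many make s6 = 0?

37

s6 = s5 ∧ x1 must be 0, so at least one of s5, x1 is 0.
Enumerating the 64 input combinations, 37 give s6 = 0 and 27 give s6 = 1.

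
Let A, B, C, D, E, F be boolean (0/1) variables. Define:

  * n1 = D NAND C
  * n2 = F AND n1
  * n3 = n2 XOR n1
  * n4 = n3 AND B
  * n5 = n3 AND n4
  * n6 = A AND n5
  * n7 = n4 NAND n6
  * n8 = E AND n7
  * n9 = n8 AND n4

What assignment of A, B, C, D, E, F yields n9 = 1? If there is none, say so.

n9 = n8 AND n4 must be 1, so both n8 = 1 and n4 = 1.
n8 = E AND n7 must be 1, so both E = 1 and n7 = 1.
Check with A=0 B=1 C=0 D=0 E=1 F=0:
n1 = D NAND C = 0 NAND 0 = 1
n2 = F AND n1 = 0 AND 1 = 0
n3 = n2 XOR n1 = 0 XOR 1 = 1
n4 = n3 AND B = 1 AND 1 = 1
n5 = n3 AND n4 = 1 AND 1 = 1
n6 = A AND n5 = 0 AND 1 = 0
n7 = n4 NAND n6 = 1 NAND 0 = 1
n8 = E AND n7 = 1 AND 1 = 1
n9 = n8 AND n4 = 1 AND 1 = 1
So n9 = 1 as required.

A=0 B=1 C=0 D=0 E=1 F=0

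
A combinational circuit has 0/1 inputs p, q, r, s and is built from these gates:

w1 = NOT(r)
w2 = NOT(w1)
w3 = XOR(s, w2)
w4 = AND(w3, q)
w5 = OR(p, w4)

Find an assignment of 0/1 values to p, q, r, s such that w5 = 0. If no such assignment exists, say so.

Check with p=0, q=0, r=1, s=0:
w1 = NOT(r) = NOT 1 = 0
w2 = NOT(w1) = NOT 0 = 1
w3 = XOR(s, w2) = XOR(0, 1) = 1
w4 = AND(w3, q) = AND(1, 0) = 0
w5 = OR(p, w4) = OR(0, 0) = 0
So w5 = 0 as required.

p=0, q=0, r=1, s=0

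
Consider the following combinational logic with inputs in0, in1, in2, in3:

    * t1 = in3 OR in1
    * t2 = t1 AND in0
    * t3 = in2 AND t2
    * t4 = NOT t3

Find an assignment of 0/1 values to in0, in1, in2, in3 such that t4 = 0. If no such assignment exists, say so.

t4 = NOT t3 must be 0, so t3 = 1.
t3 = in2 AND t2 must be 1, so both in2 = 1 and t2 = 1.
t2 = t1 AND in0 must be 1, so both t1 = 1 and in0 = 1.
Check with in0=1 in1=1 in2=1 in3=0:
t1 = in3 OR in1 = 0 OR 1 = 1
t2 = t1 AND in0 = 1 AND 1 = 1
t3 = in2 AND t2 = 1 AND 1 = 1
t4 = NOT t3 = NOT 1 = 0
So t4 = 0 as required.

in0=1 in1=1 in2=1 in3=0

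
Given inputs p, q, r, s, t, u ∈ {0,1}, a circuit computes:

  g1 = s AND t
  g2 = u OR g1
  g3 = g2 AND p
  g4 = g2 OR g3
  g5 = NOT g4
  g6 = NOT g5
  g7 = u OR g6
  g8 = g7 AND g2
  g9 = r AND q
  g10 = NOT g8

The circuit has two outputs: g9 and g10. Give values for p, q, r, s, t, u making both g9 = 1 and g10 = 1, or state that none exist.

p=1, q=1, r=1, s=1, t=0, u=0

Check with p=1, q=1, r=1, s=1, t=0, u=0:
g1 = s AND t = 1 AND 0 = 0
g2 = u OR g1 = 0 OR 0 = 0
g3 = g2 AND p = 0 AND 1 = 0
g4 = g2 OR g3 = 0 OR 0 = 0
g5 = NOT g4 = NOT 0 = 1
g6 = NOT g5 = NOT 1 = 0
g7 = u OR g6 = 0 OR 0 = 0
g8 = g7 AND g2 = 0 AND 0 = 0
g9 = r AND q = 1 AND 1 = 1
g10 = NOT g8 = NOT 0 = 1
So g9 = 1 and g10 = 1.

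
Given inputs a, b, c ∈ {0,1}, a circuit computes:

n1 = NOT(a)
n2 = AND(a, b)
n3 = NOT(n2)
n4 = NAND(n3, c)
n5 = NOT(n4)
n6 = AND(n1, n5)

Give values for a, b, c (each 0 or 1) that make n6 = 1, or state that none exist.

a=0, b=1, c=1

Check with a=0, b=1, c=1:
n1 = NOT(a) = NOT 0 = 1
n2 = AND(a, b) = AND(0, 1) = 0
n3 = NOT(n2) = NOT 0 = 1
n4 = NAND(n3, c) = NAND(1, 1) = 0
n5 = NOT(n4) = NOT 0 = 1
n6 = AND(n1, n5) = AND(1, 1) = 1
So n6 = 1 as required.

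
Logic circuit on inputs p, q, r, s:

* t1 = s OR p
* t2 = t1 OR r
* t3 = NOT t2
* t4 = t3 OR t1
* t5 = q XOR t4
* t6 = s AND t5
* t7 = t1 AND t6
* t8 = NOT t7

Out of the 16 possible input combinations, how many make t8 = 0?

4

t8 = NOT t7 must be 0, so t7 = 1.
Satisfying assignments:
  p=0, q=0, r=0, s=1
  p=0, q=0, r=1, s=1
  p=1, q=0, r=0, s=1
  p=1, q=0, r=1, s=1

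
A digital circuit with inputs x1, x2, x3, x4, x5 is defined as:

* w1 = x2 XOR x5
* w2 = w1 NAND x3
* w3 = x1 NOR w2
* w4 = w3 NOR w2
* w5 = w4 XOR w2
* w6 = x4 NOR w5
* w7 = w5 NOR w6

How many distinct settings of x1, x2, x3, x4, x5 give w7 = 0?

30

w7 = w5 NOR w6 must be 0, so at least one of w5, w6 is 1.
Enumerating the 32 input combinations, 30 give w7 = 0 and 2 give w7 = 1.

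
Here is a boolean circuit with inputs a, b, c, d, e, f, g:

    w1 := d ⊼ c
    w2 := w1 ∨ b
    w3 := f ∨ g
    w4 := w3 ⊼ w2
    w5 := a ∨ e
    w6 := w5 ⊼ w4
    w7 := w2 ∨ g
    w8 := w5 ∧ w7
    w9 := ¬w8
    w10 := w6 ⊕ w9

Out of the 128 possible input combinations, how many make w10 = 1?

w10 = w6 ⊕ w9 must be 1, so w6 and w9 differ.
Enumerating the 128 input combinations, 69 give w10 = 1 and 59 give w10 = 0.

69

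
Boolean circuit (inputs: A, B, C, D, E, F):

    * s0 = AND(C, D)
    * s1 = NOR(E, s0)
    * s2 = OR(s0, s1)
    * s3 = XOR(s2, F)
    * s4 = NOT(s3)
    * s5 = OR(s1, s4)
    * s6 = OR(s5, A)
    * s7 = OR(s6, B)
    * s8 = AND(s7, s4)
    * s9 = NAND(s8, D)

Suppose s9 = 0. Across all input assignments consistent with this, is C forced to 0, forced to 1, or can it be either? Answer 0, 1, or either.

Both values of C occur among assignments with s9 = 0:
  C=0: A=0, B=0, C=0, D=1, E=0, F=1
  C=1: A=0, B=0, C=1, D=1, E=0, F=1

either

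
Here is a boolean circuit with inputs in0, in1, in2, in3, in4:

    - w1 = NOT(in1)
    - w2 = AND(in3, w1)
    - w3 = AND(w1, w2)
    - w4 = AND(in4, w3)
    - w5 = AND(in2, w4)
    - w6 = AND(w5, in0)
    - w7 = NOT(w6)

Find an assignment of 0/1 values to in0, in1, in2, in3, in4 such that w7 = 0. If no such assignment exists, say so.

in0=1, in1=0, in2=1, in3=1, in4=1

w7 = NOT(w6) must be 0, so w6 = 1.
Check with in0=1, in1=0, in2=1, in3=1, in4=1:
w1 = NOT(in1) = NOT 0 = 1
w2 = AND(in3, w1) = AND(1, 1) = 1
w3 = AND(w1, w2) = AND(1, 1) = 1
w4 = AND(in4, w3) = AND(1, 1) = 1
w5 = AND(in2, w4) = AND(1, 1) = 1
w6 = AND(w5, in0) = AND(1, 1) = 1
w7 = NOT(w6) = NOT 1 = 0
So w7 = 0 as required.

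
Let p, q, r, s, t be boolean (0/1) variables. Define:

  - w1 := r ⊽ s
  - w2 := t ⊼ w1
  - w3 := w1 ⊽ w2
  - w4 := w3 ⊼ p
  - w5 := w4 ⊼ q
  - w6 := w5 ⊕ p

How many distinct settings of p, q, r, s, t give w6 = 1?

16

w6 = w5 ⊕ p must be 1, so w5 and p differ.
Enumerating the 32 input combinations, 16 give w6 = 1 and 16 give w6 = 0.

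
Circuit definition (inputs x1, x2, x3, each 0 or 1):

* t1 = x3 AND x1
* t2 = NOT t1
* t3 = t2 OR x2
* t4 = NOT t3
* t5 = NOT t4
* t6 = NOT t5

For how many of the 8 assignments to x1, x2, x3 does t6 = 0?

7

t6 = NOT t5 must be 0, so t5 = 1.
t5 = NOT t4 must be 1, so t4 = 0.
t4 = NOT t3 must be 0, so t3 = 1.
Enumerating the 8 input combinations, 7 give t6 = 0 and 1 give t6 = 1.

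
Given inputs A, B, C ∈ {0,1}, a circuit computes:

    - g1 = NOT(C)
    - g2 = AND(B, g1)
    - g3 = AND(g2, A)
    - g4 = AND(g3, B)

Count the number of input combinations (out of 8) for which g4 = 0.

g4 = AND(g3, B) must be 0, so at least one of g3, B is 0.
Enumerating the 8 input combinations, 7 give g4 = 0 and 1 give g4 = 1.

7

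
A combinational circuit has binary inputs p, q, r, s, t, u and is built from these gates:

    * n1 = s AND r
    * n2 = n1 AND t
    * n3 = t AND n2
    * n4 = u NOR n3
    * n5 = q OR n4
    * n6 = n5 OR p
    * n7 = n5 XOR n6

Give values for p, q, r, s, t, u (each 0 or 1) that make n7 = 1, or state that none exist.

n7 = n5 XOR n6 must be 1, so n5 and n6 differ.
Check with p=1, q=0, r=0, s=0, t=1, u=1:
n1 = s AND r = 0 AND 0 = 0
n2 = n1 AND t = 0 AND 1 = 0
n3 = t AND n2 = 1 AND 0 = 0
n4 = u NOR n3 = 1 NOR 0 = 0
n5 = q OR n4 = 0 OR 0 = 0
n6 = n5 OR p = 0 OR 1 = 1
n7 = n5 XOR n6 = 0 XOR 1 = 1
So n7 = 1 as required.

p=1, q=0, r=0, s=0, t=1, u=1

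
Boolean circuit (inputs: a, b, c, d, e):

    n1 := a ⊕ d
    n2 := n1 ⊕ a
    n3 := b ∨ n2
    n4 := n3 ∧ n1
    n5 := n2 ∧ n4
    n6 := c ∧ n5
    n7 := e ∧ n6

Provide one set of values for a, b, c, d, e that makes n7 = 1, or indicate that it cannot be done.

n7 = e ∧ n6 must be 1, so both e = 1 and n6 = 1.
n6 = c ∧ n5 must be 1, so both c = 1 and n5 = 1.
Check with a=0 b=1 c=1 d=1 e=1:
n1 = a ⊕ d = 0 ⊕ 1 = 1
n2 = n1 ⊕ a = 1 ⊕ 0 = 1
n3 = b ∨ n2 = 1 ∨ 1 = 1
n4 = n3 ∧ n1 = 1 ∧ 1 = 1
n5 = n2 ∧ n4 = 1 ∧ 1 = 1
n6 = c ∧ n5 = 1 ∧ 1 = 1
n7 = e ∧ n6 = 1 ∧ 1 = 1
So n7 = 1 as required.

a=0 b=1 c=1 d=1 e=1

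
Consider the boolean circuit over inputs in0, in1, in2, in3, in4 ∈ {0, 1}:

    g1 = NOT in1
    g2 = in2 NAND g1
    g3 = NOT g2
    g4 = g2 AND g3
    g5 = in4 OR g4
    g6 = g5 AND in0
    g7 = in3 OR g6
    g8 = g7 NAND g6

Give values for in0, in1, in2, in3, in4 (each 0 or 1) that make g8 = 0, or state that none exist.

g8 = g7 NAND g6 must be 0, so both g7 = 1 and g6 = 1.
Check with in0=1, in1=1, in2=1, in3=0, in4=1:
g1 = NOT in1 = NOT 1 = 0
g2 = in2 NAND g1 = 1 NAND 0 = 1
g3 = NOT g2 = NOT 1 = 0
g4 = g2 AND g3 = 1 AND 0 = 0
g5 = in4 OR g4 = 1 OR 0 = 1
g6 = g5 AND in0 = 1 AND 1 = 1
g7 = in3 OR g6 = 0 OR 1 = 1
g8 = g7 NAND g6 = 1 NAND 1 = 0
So g8 = 0 as required.

in0=1, in1=1, in2=1, in3=0, in4=1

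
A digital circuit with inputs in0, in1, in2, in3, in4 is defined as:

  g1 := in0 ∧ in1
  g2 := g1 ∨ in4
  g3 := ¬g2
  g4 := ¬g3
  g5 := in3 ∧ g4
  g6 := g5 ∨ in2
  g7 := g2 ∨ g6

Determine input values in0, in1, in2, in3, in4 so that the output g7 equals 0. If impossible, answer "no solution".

in0=1 in1=0 in2=0 in3=1 in4=0

g7 = g2 ∨ g6 must be 0, so both g2 = 0 and g6 = 0.
g2 = g1 ∨ in4 must be 0, so both g1 = 0 and in4 = 0.
Check with in0=1 in1=0 in2=0 in3=1 in4=0:
g1 = in0 ∧ in1 = 1 ∧ 0 = 0
g2 = g1 ∨ in4 = 0 ∨ 0 = 0
g3 = ¬g2 = ¬0 = 1
g4 = ¬g3 = ¬1 = 0
g5 = in3 ∧ g4 = 1 ∧ 0 = 0
g6 = g5 ∨ in2 = 0 ∨ 0 = 0
g7 = g2 ∨ g6 = 0 ∨ 0 = 0
So g7 = 0 as required.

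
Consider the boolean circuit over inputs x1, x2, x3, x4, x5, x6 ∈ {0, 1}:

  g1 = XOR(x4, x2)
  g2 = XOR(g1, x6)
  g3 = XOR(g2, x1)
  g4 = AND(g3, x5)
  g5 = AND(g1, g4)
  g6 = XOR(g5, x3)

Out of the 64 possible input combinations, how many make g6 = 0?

g6 = XOR(g5, x3) must be 0, so g5 and x3 are equal.
Enumerating the 64 input combinations, 32 give g6 = 0 and 32 give g6 = 1.

32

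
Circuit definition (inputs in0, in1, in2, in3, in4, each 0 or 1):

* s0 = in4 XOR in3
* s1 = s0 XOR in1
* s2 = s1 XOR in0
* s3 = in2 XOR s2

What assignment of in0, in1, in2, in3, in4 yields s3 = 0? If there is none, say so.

s3 = in2 XOR s2 must be 0, so in2 and s2 are equal.
Check with in0=0, in1=1, in2=0, in3=1, in4=0:
s0 = in4 XOR in3 = 0 XOR 1 = 1
s1 = s0 XOR in1 = 1 XOR 1 = 0
s2 = s1 XOR in0 = 0 XOR 0 = 0
s3 = in2 XOR s2 = 0 XOR 0 = 0
So s3 = 0 as required.

in0=0, in1=1, in2=0, in3=1, in4=0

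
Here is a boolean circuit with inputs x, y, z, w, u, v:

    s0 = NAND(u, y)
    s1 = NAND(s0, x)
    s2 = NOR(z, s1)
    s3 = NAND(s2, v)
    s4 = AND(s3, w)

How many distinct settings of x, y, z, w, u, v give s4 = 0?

35

s4 = AND(s3, w) must be 0, so at least one of s3, w is 0.
Enumerating the 64 input combinations, 35 give s4 = 0 and 29 give s4 = 1.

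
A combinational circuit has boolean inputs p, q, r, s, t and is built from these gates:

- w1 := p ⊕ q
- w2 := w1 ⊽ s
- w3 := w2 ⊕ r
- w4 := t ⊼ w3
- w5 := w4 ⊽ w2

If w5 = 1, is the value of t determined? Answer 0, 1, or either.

w5 = w4 ⊽ w2 must be 1, so both w4 = 0 and w2 = 0.
w4 = t ⊼ w3 must be 0, so both t = 1 and w3 = 1.
Every assignment with w5 = 1 has t = 1; there are 6 such assignment(s).

1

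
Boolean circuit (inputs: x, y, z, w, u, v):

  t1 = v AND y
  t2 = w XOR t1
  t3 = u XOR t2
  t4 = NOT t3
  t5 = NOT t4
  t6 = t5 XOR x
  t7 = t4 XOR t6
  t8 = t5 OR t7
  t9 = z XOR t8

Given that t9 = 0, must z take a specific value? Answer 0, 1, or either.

Both values of z occur among assignments with t9 = 0:
  z=0: x=1, y=0, z=0, w=0, u=0, v=0
  z=1: x=0, y=0, z=1, w=0, u=0, v=0

either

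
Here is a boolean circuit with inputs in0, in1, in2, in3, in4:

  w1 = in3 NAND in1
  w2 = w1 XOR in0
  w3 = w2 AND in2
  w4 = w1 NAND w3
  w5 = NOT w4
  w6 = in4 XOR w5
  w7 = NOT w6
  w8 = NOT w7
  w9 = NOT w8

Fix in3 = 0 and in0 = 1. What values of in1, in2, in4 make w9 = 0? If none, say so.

w9 = NOT w8 must be 0, so w8 = 1.
w8 = NOT w7 must be 1, so w7 = 0.
Check with in3 = 0 and in0 = 1 and in1=1, in2=0, in4=1:
w1 = in3 NAND in1 = 0 NAND 1 = 1
w2 = w1 XOR in0 = 1 XOR 1 = 0
w3 = w2 AND in2 = 0 AND 0 = 0
w4 = w1 NAND w3 = 1 NAND 0 = 1
w5 = NOT w4 = NOT 1 = 0
w6 = in4 XOR w5 = 1 XOR 0 = 1
w7 = NOT w6 = NOT 1 = 0
w8 = NOT w7 = NOT 0 = 1
w9 = NOT w8 = NOT 1 = 0
So w9 = 0.

in1=1, in2=0, in4=1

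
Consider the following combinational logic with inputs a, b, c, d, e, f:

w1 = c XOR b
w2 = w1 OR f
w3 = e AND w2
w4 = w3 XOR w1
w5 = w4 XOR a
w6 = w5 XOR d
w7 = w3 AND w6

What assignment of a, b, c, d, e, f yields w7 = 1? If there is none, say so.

a=0 b=0 c=1 d=1 e=1 f=0

w7 = w3 AND w6 must be 1, so both w3 = 1 and w6 = 1.
Check with a=0 b=0 c=1 d=1 e=1 f=0:
w1 = c XOR b = 1 XOR 0 = 1
w2 = w1 OR f = 1 OR 0 = 1
w3 = e AND w2 = 1 AND 1 = 1
w4 = w3 XOR w1 = 1 XOR 1 = 0
w5 = w4 XOR a = 0 XOR 0 = 0
w6 = w5 XOR d = 0 XOR 1 = 1
w7 = w3 AND w6 = 1 AND 1 = 1
So w7 = 1 as required.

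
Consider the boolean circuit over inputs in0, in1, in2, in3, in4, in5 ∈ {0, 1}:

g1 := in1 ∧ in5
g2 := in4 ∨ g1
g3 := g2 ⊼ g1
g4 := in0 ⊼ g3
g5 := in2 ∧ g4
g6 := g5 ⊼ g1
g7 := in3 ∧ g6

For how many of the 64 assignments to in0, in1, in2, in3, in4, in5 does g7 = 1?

28

g7 = in3 ∧ g6 must be 1, so both in3 = 1 and g6 = 1.
g6 = g5 ⊼ g1 must be 1, so at least one of g5, g1 is 0.
Enumerating the 64 input combinations, 28 give g7 = 1 and 36 give g7 = 0.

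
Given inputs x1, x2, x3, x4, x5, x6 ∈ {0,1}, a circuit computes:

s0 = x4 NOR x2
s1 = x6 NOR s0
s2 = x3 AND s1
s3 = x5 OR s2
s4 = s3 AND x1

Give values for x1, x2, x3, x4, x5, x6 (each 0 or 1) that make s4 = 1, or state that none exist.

x1=1, x2=1, x3=0, x4=1, x5=1, x6=0

s4 = s3 AND x1 must be 1, so both s3 = 1 and x1 = 1.
s3 = x5 OR s2 must be 1, so at least one of x5, s2 is 1.
Check with x1=1, x2=1, x3=0, x4=1, x5=1, x6=0:
s0 = x4 NOR x2 = 1 NOR 1 = 0
s1 = x6 NOR s0 = 0 NOR 0 = 1
s2 = x3 AND s1 = 0 AND 1 = 0
s3 = x5 OR s2 = 1 OR 0 = 1
s4 = s3 AND x1 = 1 AND 1 = 1
So s4 = 1 as required.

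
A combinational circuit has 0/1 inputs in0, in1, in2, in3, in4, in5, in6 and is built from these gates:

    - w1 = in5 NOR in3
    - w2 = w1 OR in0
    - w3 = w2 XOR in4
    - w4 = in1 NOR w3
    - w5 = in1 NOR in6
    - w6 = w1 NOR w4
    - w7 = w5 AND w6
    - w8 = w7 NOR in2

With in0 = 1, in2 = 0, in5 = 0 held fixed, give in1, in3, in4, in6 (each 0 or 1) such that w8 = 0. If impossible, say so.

w8 = w7 NOR in2 must be 0, so at least one of w7, in2 is 1.
Check with in0 = 1, in2 = 0, in5 = 0 and in1=0, in3=1, in4=0, in6=0:
w1 = in5 NOR in3 = 0 NOR 1 = 0
w2 = w1 OR in0 = 0 OR 1 = 1
w3 = w2 XOR in4 = 1 XOR 0 = 1
w4 = in1 NOR w3 = 0 NOR 1 = 0
w5 = in1 NOR in6 = 0 NOR 0 = 1
w6 = w1 NOR w4 = 0 NOR 0 = 1
w7 = w5 AND w6 = 1 AND 1 = 1
w8 = w7 NOR in2 = 1 NOR 0 = 0
So w8 = 0.

in1=0, in3=1, in4=0, in6=0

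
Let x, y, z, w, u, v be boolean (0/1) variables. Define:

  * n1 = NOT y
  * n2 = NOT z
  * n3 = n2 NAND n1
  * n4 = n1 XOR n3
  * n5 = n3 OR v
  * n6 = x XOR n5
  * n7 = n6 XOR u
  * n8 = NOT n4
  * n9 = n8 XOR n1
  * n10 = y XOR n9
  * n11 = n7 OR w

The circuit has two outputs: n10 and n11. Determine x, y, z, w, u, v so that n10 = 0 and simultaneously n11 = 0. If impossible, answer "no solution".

x=0, y=0, z=1, w=0, u=1, v=0

Check with x=0, y=0, z=1, w=0, u=1, v=0:
n1 = NOT y = NOT 0 = 1
n2 = NOT z = NOT 1 = 0
n3 = n2 NAND n1 = 0 NAND 1 = 1
n4 = n1 XOR n3 = 1 XOR 1 = 0
n5 = n3 OR v = 1 OR 0 = 1
n6 = x XOR n5 = 0 XOR 1 = 1
n7 = n6 XOR u = 1 XOR 1 = 0
n8 = NOT n4 = NOT 0 = 1
n9 = n8 XOR n1 = 1 XOR 1 = 0
n10 = y XOR n9 = 0 XOR 0 = 0
n11 = n7 OR w = 0 OR 0 = 0
So n10 = 0 and n11 = 0.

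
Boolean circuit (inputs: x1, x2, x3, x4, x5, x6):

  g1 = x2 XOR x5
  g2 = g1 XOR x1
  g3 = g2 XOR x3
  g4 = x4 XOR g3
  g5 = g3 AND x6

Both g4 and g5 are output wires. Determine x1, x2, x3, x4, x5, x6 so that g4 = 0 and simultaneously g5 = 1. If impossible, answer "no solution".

x1=0 x2=1 x3=1 x4=1 x5=1 x6=1

Check with x1=0 x2=1 x3=1 x4=1 x5=1 x6=1:
g1 = x2 XOR x5 = 1 XOR 1 = 0
g2 = g1 XOR x1 = 0 XOR 0 = 0
g3 = g2 XOR x3 = 0 XOR 1 = 1
g4 = x4 XOR g3 = 1 XOR 1 = 0
g5 = g3 AND x6 = 1 AND 1 = 1
So g4 = 0 and g5 = 1.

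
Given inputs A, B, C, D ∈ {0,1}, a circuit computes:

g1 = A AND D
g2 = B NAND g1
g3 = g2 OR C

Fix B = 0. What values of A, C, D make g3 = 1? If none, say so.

A=0 C=0 D=1

g3 = g2 OR C must be 1, so at least one of g2, C is 1.
Check with B = 0 and A=0, C=0, D=1:
g1 = A AND D = 0 AND 1 = 0
g2 = B NAND g1 = 0 NAND 0 = 1
g3 = g2 OR C = 1 OR 0 = 1
So g3 = 1.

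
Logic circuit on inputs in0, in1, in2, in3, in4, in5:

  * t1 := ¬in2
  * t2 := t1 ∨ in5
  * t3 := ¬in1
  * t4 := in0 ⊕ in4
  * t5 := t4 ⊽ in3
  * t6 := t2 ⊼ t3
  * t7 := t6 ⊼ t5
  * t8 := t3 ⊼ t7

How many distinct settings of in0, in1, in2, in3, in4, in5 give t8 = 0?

30

t8 = t3 ⊼ t7 must be 0, so both t3 = 1 and t7 = 1.
Enumerating the 64 input combinations, 30 give t8 = 0 and 34 give t8 = 1.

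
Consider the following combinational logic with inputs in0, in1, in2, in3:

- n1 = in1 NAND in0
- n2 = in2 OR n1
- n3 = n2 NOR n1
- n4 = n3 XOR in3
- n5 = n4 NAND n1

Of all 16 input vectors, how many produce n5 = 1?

n5 = n4 NAND n1 must be 1, so at least one of n4, n1 is 0.
Enumerating the 16 input combinations, 10 give n5 = 1 and 6 give n5 = 0.

10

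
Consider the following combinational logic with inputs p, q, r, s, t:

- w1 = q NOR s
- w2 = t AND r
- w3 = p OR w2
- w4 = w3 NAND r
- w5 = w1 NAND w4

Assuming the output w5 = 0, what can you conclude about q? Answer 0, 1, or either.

w5 = w1 NAND w4 must be 0, so both w1 = 1 and w4 = 1.
Every assignment with w5 = 0 has q = 0; there are 5 such assignment(s).

0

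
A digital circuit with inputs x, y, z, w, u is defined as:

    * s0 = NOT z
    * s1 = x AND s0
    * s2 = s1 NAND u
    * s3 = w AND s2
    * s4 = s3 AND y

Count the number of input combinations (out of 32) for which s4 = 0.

25

s4 = s3 AND y must be 0, so at least one of s3, y is 0.
Enumerating the 32 input combinations, 25 give s4 = 0 and 7 give s4 = 1.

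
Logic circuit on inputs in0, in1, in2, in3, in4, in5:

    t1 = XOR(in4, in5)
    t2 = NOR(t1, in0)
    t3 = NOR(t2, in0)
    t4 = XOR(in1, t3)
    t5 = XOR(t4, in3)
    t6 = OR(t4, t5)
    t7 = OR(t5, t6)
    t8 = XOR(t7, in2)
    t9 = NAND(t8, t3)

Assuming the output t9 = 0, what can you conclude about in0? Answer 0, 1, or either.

t9 = NAND(t8, t3) must be 0, so both t8 = 1 and t3 = 1.
t8 = XOR(t7, in2) must be 1, so t7 and in2 differ.
Every assignment with t9 = 0 has in0 = 0; there are 8 such assignment(s).

0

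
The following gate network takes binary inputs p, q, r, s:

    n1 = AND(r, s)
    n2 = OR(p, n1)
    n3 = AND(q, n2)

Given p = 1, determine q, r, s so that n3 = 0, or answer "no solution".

q=0, r=0, s=0

n3 = AND(q, n2) must be 0, so at least one of q, n2 is 0.
Check with p = 1 and q=0, r=0, s=0:
n1 = AND(r, s) = AND(0, 0) = 0
n2 = OR(p, n1) = OR(1, 0) = 1
n3 = AND(q, n2) = AND(0, 1) = 0
So n3 = 0.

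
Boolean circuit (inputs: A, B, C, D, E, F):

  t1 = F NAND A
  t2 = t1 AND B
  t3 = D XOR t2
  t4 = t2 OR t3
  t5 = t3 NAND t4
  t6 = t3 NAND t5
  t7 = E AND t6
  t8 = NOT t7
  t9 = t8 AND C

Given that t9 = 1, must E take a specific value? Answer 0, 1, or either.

t9 = t8 AND C must be 1, so both t8 = 1 and C = 1.
t8 = NOT t7 must be 1, so t7 = 0.
Every assignment with t9 = 1 has E = 0; there are 16 such assignment(s).

0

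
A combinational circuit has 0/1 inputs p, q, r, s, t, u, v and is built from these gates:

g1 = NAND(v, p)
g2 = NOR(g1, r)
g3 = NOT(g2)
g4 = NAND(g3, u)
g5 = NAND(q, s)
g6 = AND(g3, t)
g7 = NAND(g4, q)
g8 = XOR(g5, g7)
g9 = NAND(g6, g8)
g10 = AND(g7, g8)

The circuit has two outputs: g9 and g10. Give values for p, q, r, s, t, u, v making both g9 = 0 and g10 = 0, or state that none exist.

Check with p=0, q=1, r=0, s=0, t=1, u=0, v=1:
g1 = NAND(v, p) = NAND(1, 0) = 1
g2 = NOR(g1, r) = NOR(1, 0) = 0
g3 = NOT(g2) = NOT 0 = 1
g4 = NAND(g3, u) = NAND(1, 0) = 1
g5 = NAND(q, s) = NAND(1, 0) = 1
g6 = AND(g3, t) = AND(1, 1) = 1
g7 = NAND(g4, q) = NAND(1, 1) = 0
g8 = XOR(g5, g7) = XOR(1, 0) = 1
g9 = NAND(g6, g8) = NAND(1, 1) = 0
g10 = AND(g7, g8) = AND(0, 1) = 0
So g9 = 0 and g10 = 0.

p=0, q=1, r=0, s=0, t=1, u=0, v=1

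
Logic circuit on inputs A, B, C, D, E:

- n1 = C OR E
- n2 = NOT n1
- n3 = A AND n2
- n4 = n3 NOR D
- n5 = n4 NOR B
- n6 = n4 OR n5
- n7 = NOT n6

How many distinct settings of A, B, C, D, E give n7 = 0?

n7 = NOT n6 must be 0, so n6 = 1.
n6 = n4 OR n5 must be 1, so at least one of n4, n5 is 1.
Enumerating the 32 input combinations, 23 give n7 = 0 and 9 give n7 = 1.

23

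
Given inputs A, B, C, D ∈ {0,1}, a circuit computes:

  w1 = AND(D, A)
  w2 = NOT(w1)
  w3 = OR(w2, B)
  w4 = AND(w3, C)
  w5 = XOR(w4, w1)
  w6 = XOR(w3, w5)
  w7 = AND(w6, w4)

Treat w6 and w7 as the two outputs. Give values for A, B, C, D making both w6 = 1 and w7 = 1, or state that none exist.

Check with A=1 B=1 C=1 D=1:
w1 = AND(D, A) = AND(1, 1) = 1
w2 = NOT(w1) = NOT 1 = 0
w3 = OR(w2, B) = OR(0, 1) = 1
w4 = AND(w3, C) = AND(1, 1) = 1
w5 = XOR(w4, w1) = XOR(1, 1) = 0
w6 = XOR(w3, w5) = XOR(1, 0) = 1
w7 = AND(w6, w4) = AND(1, 1) = 1
So w6 = 1 and w7 = 1.

A=1 B=1 C=1 D=1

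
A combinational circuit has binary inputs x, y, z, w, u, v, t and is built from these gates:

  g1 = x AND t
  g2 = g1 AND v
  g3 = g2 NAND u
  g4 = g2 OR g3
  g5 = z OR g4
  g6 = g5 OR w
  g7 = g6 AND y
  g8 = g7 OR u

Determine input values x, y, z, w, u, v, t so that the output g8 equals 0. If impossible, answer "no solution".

x=1, y=0, z=0, w=0, u=0, v=0, t=0

g8 = g7 OR u must be 0, so both g7 = 0 and u = 0.
g7 = g6 AND y must be 0, so at least one of g6, y is 0.
Check with x=1, y=0, z=0, w=0, u=0, v=0, t=0:
g1 = x AND t = 1 AND 0 = 0
g2 = g1 AND v = 0 AND 0 = 0
g3 = g2 NAND u = 0 NAND 0 = 1
g4 = g2 OR g3 = 0 OR 1 = 1
g5 = z OR g4 = 0 OR 1 = 1
g6 = g5 OR w = 1 OR 0 = 1
g7 = g6 AND y = 1 AND 0 = 0
g8 = g7 OR u = 0 OR 0 = 0
So g8 = 0 as required.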